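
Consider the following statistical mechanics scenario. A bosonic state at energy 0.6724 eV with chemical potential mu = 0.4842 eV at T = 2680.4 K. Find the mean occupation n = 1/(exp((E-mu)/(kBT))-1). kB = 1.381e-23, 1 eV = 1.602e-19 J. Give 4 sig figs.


Step 1: (E - mu) = 0.1882 eV
Step 2: x = (E-mu)*eV/(kB*T) = 0.1882*1.602e-19/(1.381e-23*2680.4) = 0.8145
Step 3: exp(x) = 2.258
Step 4: n = 1/(exp(x)-1) = 0.7949

0.7949


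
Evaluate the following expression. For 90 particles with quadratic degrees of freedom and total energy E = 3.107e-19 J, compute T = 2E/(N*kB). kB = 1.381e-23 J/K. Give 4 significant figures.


Step 1: Numerator = 2*E = 2*3.107e-19 = 6.214e-19 J
Step 2: Denominator = N*kB = 90*1.381e-23 = 1.243e-21
Step 3: T = 6.214e-19 / 1.243e-21 = 500 K

500


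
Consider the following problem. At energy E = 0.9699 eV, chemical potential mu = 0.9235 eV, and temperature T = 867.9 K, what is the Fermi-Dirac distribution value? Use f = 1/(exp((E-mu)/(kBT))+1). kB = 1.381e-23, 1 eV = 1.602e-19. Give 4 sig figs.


Step 1: (E - mu) = 0.9699 - 0.9235 = 0.0464 eV
Step 2: Convert: (E-mu)*eV = 7.433e-21 J
Step 3: x = (E-mu)*eV/(kB*T) = 0.6202
Step 4: f = 1/(exp(0.6202)+1) = 0.3497

0.3497


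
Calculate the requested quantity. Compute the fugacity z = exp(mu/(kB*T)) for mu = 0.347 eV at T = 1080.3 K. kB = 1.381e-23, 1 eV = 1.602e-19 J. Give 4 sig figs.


Step 1: Convert mu to Joules: 0.347*1.602e-19 = 5.559e-20 J
Step 2: kB*T = 1.381e-23*1080.3 = 1.492e-20 J
Step 3: mu/(kB*T) = 3.726
Step 4: z = exp(3.726) = 41.52

41.52


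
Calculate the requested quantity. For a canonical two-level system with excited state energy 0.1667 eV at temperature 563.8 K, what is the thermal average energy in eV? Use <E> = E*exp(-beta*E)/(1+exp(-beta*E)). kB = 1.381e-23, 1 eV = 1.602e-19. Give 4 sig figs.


Step 1: beta*E = 0.1667*1.602e-19/(1.381e-23*563.8) = 3.43
Step 2: exp(-beta*E) = 0.03239
Step 3: <E> = 0.1667*0.03239/(1+0.03239) = 0.00523 eV

0.00523


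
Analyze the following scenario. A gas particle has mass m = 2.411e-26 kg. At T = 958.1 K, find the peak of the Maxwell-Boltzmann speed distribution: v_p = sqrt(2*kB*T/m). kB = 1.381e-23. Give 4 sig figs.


Step 1: Numerator = 2*kB*T = 2*1.381e-23*958.1 = 2.646e-20
Step 2: Ratio = 2.646e-20 / 2.411e-26 = 1.098e+06
Step 3: v_p = sqrt(1.098e+06) = 1048 m/s

1048


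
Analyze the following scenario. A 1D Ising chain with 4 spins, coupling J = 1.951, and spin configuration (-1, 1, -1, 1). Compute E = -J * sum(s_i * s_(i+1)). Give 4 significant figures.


Step 1: Nearest-neighbor products: -1, -1, -1
Step 2: Sum of products = -3
Step 3: E = -1.951 * -3 = 5.853

5.853


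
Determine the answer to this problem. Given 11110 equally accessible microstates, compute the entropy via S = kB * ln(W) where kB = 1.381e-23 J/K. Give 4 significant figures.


Step 1: ln(W) = ln(11110) = 9.316
Step 2: S = kB * ln(W) = 1.381e-23 * 9.316
Step 3: S = 1.286e-22 J/K

1.286e-22


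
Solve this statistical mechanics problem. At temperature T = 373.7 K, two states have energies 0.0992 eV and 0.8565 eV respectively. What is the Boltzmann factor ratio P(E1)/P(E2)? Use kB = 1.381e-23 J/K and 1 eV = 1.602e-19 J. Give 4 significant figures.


Step 1: Compute energy difference dE = E1 - E2 = 0.0992 - 0.8565 = -0.7573 eV
Step 2: Convert to Joules: dE_J = -0.7573 * 1.602e-19 = -1.213e-19 J
Step 3: Compute exponent = -dE_J / (kB * T) = -(-1.213e-19) / (1.381e-23 * 373.7) = 23.51
Step 4: P(E1)/P(E2) = exp(23.51) = 1.619e+10

1.619e+10


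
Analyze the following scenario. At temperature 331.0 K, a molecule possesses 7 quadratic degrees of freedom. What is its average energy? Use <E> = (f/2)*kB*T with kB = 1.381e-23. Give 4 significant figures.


Step 1: f/2 = 7/2 = 3.5
Step 2: kB*T = 1.381e-23 * 331.0 = 4.571e-21
Step 3: <E> = 3.5 * 4.571e-21 = 1.6e-20 J

1.6e-20


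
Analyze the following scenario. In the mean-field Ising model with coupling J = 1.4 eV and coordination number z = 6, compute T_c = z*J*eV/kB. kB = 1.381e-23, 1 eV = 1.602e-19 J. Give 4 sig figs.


Step 1: z*J = 6*1.4 = 8.4 eV
Step 2: Convert to Joules: 8.4*1.602e-19 = 1.346e-18 J
Step 3: T_c = 1.346e-18 / 1.381e-23 = 9.744e+04 K

9.744e+04


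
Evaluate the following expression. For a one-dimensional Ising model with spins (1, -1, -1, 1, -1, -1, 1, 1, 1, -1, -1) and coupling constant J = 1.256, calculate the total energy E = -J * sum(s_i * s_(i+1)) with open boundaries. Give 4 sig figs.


Step 1: Nearest-neighbor products: -1, 1, -1, -1, 1, -1, 1, 1, -1, 1
Step 2: Sum of products = 0
Step 3: E = -1.256 * 0 = 0

0


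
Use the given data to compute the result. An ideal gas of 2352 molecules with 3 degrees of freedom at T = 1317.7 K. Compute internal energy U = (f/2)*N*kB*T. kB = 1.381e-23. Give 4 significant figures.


Step 1: f/2 = 3/2 = 1.5
Step 2: N*kB*T = 2352*1.381e-23*1317.7 = 4.28e-17
Step 3: U = 1.5 * 4.28e-17 = 6.42e-17 J

6.42e-17


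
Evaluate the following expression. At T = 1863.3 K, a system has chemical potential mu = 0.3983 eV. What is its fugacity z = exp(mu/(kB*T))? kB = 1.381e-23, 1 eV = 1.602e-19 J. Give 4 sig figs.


Step 1: Convert mu to Joules: 0.3983*1.602e-19 = 6.381e-20 J
Step 2: kB*T = 1.381e-23*1863.3 = 2.573e-20 J
Step 3: mu/(kB*T) = 2.48
Step 4: z = exp(2.48) = 11.94

11.94


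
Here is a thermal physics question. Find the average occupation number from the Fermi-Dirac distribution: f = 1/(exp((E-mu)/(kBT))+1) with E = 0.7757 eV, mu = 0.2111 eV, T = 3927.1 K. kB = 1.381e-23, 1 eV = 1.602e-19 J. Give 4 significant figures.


Step 1: (E - mu) = 0.7757 - 0.2111 = 0.5646 eV
Step 2: Convert: (E-mu)*eV = 9.045e-20 J
Step 3: x = (E-mu)*eV/(kB*T) = 1.668
Step 4: f = 1/(exp(1.668)+1) = 0.1587

0.1587


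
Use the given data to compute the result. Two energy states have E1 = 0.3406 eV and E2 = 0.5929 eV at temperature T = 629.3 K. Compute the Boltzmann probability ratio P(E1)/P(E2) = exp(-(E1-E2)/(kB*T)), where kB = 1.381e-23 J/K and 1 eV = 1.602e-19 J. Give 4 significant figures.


Step 1: Compute energy difference dE = E1 - E2 = 0.3406 - 0.5929 = -0.2523 eV
Step 2: Convert to Joules: dE_J = -0.2523 * 1.602e-19 = -4.042e-20 J
Step 3: Compute exponent = -dE_J / (kB * T) = -(-4.042e-20) / (1.381e-23 * 629.3) = 4.651
Step 4: P(E1)/P(E2) = exp(4.651) = 104.7

104.7


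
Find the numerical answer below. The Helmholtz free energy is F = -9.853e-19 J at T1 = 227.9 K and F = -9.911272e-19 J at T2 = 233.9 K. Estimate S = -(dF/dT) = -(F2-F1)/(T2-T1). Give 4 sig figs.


Step 1: dF = F2 - F1 = -9.911272e-19 - (-9.853e-19) = -5.8272e-21 J
Step 2: dT = T2 - T1 = 233.9 - 227.9 = 6 K
Step 3: S = -dF/dT = -(-5.8272e-21)/6 = 9.712e-22 J/K

9.712e-22


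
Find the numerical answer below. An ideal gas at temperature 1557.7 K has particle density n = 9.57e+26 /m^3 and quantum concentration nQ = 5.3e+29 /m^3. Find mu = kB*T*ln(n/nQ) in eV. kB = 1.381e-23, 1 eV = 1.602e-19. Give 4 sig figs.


Step 1: n/nQ = 9.57e+26/5.3e+29 = 0.001806
Step 2: ln(n/nQ) = -6.317
Step 3: mu = kB*T*ln(n/nQ) = 2.151e-20*-6.317 = -1.359e-19 J
Step 4: Convert to eV: -1.359e-19/1.602e-19 = -0.8482 eV

-0.8482


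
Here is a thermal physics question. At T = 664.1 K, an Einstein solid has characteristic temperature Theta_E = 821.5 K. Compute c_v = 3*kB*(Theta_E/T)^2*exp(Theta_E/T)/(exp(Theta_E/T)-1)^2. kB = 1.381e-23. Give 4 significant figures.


Step 1: x = Theta_E/T = 821.5/664.1 = 1.237
Step 2: x^2 = 1.53
Step 3: exp(x) = 3.445
Step 4: c_v = 3*1.381e-23*1.53*3.445/(3.445-1)^2 = 3.653e-23

3.653e-23


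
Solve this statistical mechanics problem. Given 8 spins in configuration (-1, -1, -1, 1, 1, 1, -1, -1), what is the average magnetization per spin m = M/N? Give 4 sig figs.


Step 1: Count up spins (+1): 3, down spins (-1): 5
Step 2: Total magnetization M = 3 - 5 = -2
Step 3: m = M/N = -2/8 = -0.25

-0.25


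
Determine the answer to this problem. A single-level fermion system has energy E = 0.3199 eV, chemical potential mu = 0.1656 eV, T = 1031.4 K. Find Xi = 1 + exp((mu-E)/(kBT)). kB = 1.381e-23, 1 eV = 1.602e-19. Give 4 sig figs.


Step 1: (mu - E) = 0.1656 - 0.3199 = -0.1543 eV
Step 2: x = (mu-E)*eV/(kB*T) = -0.1543*1.602e-19/(1.381e-23*1031.4) = -1.735
Step 3: exp(x) = 0.1763
Step 4: Xi = 1 + 0.1763 = 1.176

1.176


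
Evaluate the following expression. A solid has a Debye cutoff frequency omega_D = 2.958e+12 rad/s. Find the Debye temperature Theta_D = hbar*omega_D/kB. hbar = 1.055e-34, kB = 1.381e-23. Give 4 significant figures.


Step 1: hbar*omega_D = 1.055e-34 * 2.958e+12 = 3.121e-22 J
Step 2: Theta_D = 3.121e-22 / 1.381e-23
Step 3: Theta_D = 22.6 K

22.6


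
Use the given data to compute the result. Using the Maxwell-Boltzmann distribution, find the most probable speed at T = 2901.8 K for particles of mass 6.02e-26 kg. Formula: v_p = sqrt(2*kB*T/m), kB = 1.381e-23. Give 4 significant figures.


Step 1: Numerator = 2*kB*T = 2*1.381e-23*2901.8 = 8.015e-20
Step 2: Ratio = 8.015e-20 / 6.02e-26 = 1.331e+06
Step 3: v_p = sqrt(1.331e+06) = 1154 m/s

1154


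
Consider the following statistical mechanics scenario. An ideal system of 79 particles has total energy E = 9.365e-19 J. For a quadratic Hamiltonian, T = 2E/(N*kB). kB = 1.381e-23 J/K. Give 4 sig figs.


Step 1: Numerator = 2*E = 2*9.365e-19 = 1.873e-18 J
Step 2: Denominator = N*kB = 79*1.381e-23 = 1.091e-21
Step 3: T = 1.873e-18 / 1.091e-21 = 1717 K

1717


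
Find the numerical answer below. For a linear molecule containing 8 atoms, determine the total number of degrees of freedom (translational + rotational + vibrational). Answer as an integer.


Step 1: Translational DOF = 3
Step 2: Rotational DOF (linear) = 2
Step 3: Vibrational DOF = 3*8 - 5 = 19
Step 4: Total = 3 + 2 + 19 = 24

24


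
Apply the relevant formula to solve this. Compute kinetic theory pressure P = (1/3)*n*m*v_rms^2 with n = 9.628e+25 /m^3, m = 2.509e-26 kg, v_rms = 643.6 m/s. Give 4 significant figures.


Step 1: v_rms^2 = 643.6^2 = 4.142e+05
Step 2: n*m = 9.628e+25*2.509e-26 = 2.416
Step 3: P = (1/3)*2.416*4.142e+05 = 3.335e+05 Pa

3.335e+05


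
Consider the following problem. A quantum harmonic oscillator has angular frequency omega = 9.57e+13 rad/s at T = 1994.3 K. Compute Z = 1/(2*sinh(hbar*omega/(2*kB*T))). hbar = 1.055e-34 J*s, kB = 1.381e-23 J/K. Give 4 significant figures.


Step 1: Compute x = hbar*omega/(kB*T) = 1.055e-34*9.57e+13/(1.381e-23*1994.3) = 0.3666
Step 2: x/2 = 0.1833
Step 3: sinh(x/2) = 0.1843
Step 4: Z = 1/(2*0.1843) = 2.713

2.713


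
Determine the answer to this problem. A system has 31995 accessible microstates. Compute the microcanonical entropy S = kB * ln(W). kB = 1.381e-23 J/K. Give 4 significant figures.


Step 1: ln(W) = ln(31995) = 10.37
Step 2: S = kB * ln(W) = 1.381e-23 * 10.37
Step 3: S = 1.433e-22 J/K

1.433e-22


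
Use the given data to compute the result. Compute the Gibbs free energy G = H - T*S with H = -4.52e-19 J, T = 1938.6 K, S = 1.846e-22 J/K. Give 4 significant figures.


Step 1: T*S = 1938.6 * 1.846e-22 = 3.579e-19 J
Step 2: G = H - T*S = -4.52e-19 - 3.579e-19
Step 3: G = -8.099e-19 J

-8.099e-19


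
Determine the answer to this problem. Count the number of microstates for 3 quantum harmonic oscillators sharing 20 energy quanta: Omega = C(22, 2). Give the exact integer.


Step 1: Use binomial coefficient C(22, 2)
Step 2: Numerator = 22! / 20!
Step 3: Denominator = 2!
Step 4: Omega = 231

231


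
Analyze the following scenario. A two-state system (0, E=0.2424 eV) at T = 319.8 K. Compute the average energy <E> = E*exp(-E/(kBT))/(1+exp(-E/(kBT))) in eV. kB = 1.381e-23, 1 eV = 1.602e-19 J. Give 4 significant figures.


Step 1: beta*E = 0.2424*1.602e-19/(1.381e-23*319.8) = 8.793
Step 2: exp(-beta*E) = 0.0001518
Step 3: <E> = 0.2424*0.0001518/(1+0.0001518) = 3.68e-05 eV

3.68e-05


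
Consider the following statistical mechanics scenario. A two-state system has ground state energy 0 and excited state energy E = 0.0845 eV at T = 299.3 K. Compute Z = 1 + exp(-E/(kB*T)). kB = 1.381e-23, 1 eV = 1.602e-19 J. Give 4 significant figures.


Step 1: Compute beta*E = E*eV/(kB*T) = 0.0845*1.602e-19/(1.381e-23*299.3) = 3.275
Step 2: exp(-beta*E) = exp(-3.275) = 0.03781
Step 3: Z = 1 + 0.03781 = 1.038

1.038


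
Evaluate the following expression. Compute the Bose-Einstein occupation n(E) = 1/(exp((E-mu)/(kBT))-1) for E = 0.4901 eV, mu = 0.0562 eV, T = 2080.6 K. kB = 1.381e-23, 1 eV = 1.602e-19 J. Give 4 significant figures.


Step 1: (E - mu) = 0.4339 eV
Step 2: x = (E-mu)*eV/(kB*T) = 0.4339*1.602e-19/(1.381e-23*2080.6) = 2.419
Step 3: exp(x) = 11.24
Step 4: n = 1/(exp(x)-1) = 0.09769

0.09769


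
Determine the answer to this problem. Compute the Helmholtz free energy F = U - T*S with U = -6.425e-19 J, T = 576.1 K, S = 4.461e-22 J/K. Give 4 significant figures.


Step 1: T*S = 576.1 * 4.461e-22 = 2.57e-19 J
Step 2: F = U - T*S = -6.425e-19 - 2.57e-19
Step 3: F = -8.995e-19 J

-8.995e-19


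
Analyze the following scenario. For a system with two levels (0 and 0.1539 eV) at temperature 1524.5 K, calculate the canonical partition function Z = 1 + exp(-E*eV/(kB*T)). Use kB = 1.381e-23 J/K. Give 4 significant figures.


Step 1: Compute beta*E = E*eV/(kB*T) = 0.1539*1.602e-19/(1.381e-23*1524.5) = 1.171
Step 2: exp(-beta*E) = exp(-1.171) = 0.31
Step 3: Z = 1 + 0.31 = 1.31

1.31


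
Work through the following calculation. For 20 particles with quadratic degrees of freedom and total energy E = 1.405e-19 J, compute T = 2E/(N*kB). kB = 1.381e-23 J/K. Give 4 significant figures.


Step 1: Numerator = 2*E = 2*1.405e-19 = 2.81e-19 J
Step 2: Denominator = N*kB = 20*1.381e-23 = 2.762e-22
Step 3: T = 2.81e-19 / 2.762e-22 = 1017 K

1017


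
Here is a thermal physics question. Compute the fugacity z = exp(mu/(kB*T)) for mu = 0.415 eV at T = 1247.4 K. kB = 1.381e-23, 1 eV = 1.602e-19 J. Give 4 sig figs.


Step 1: Convert mu to Joules: 0.415*1.602e-19 = 6.648e-20 J
Step 2: kB*T = 1.381e-23*1247.4 = 1.723e-20 J
Step 3: mu/(kB*T) = 3.859
Step 4: z = exp(3.859) = 47.43

47.43


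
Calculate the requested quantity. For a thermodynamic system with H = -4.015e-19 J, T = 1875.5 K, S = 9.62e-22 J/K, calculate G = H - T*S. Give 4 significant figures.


Step 1: T*S = 1875.5 * 9.62e-22 = 1.804e-18 J
Step 2: G = H - T*S = -4.015e-19 - 1.804e-18
Step 3: G = -2.206e-18 J

-2.206e-18


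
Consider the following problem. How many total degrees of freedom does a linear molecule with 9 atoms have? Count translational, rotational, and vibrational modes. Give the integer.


Step 1: Translational DOF = 3
Step 2: Rotational DOF (linear) = 2
Step 3: Vibrational DOF = 3*9 - 5 = 22
Step 4: Total = 3 + 2 + 22 = 27

27


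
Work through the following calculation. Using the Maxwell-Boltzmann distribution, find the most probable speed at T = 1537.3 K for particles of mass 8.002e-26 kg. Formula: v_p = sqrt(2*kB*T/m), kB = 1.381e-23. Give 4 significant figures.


Step 1: Numerator = 2*kB*T = 2*1.381e-23*1537.3 = 4.246e-20
Step 2: Ratio = 4.246e-20 / 8.002e-26 = 5.306e+05
Step 3: v_p = sqrt(5.306e+05) = 728.4 m/s

728.4


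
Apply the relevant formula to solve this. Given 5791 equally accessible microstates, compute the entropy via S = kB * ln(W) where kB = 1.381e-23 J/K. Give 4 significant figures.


Step 1: ln(W) = ln(5791) = 8.664
Step 2: S = kB * ln(W) = 1.381e-23 * 8.664
Step 3: S = 1.197e-22 J/K

1.197e-22


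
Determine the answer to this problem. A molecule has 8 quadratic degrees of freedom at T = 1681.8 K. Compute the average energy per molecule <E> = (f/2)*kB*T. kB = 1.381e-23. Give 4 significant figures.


Step 1: f/2 = 8/2 = 4
Step 2: kB*T = 1.381e-23 * 1681.8 = 2.323e-20
Step 3: <E> = 4 * 2.323e-20 = 9.29e-20 J

9.29e-20


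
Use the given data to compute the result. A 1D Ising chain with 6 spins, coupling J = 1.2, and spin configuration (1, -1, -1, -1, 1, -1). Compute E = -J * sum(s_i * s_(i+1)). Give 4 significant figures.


Step 1: Nearest-neighbor products: -1, 1, 1, -1, -1
Step 2: Sum of products = -1
Step 3: E = -1.2 * -1 = 1.2

1.2


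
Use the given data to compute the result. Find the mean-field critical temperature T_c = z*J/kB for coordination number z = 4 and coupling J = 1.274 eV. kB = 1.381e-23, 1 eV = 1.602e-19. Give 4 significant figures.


Step 1: z*J = 4*1.274 = 5.096 eV
Step 2: Convert to Joules: 5.096*1.602e-19 = 8.164e-19 J
Step 3: T_c = 8.164e-19 / 1.381e-23 = 5.912e+04 K

5.912e+04


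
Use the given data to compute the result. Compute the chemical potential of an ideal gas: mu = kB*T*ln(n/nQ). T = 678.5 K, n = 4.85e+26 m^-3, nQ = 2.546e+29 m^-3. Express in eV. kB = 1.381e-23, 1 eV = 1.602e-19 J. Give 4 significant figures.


Step 1: n/nQ = 4.85e+26/2.546e+29 = 0.001905
Step 2: ln(n/nQ) = -6.263
Step 3: mu = kB*T*ln(n/nQ) = 9.37e-21*-6.263 = -5.869e-20 J
Step 4: Convert to eV: -5.869e-20/1.602e-19 = -0.3663 eV

-0.3663


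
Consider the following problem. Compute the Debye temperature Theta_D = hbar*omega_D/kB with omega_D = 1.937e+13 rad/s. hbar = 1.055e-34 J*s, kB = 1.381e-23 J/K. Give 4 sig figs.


Step 1: hbar*omega_D = 1.055e-34 * 1.937e+13 = 2.044e-21 J
Step 2: Theta_D = 2.044e-21 / 1.381e-23
Step 3: Theta_D = 148 K

148


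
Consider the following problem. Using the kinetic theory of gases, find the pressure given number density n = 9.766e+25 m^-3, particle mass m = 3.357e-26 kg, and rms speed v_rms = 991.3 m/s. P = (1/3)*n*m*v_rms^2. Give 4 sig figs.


Step 1: v_rms^2 = 991.3^2 = 9.827e+05
Step 2: n*m = 9.766e+25*3.357e-26 = 3.278
Step 3: P = (1/3)*3.278*9.827e+05 = 1.074e+06 Pa

1.074e+06


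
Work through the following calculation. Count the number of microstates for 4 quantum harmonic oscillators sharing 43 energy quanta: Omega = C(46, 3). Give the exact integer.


Step 1: Use binomial coefficient C(46, 3)
Step 2: Numerator = 46! / 43!
Step 3: Denominator = 3!
Step 4: Omega = 15180

15180


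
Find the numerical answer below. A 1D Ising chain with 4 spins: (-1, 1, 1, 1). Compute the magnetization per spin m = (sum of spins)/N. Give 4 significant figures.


Step 1: Count up spins (+1): 3, down spins (-1): 1
Step 2: Total magnetization M = 3 - 1 = 2
Step 3: m = M/N = 2/4 = 0.5

0.5


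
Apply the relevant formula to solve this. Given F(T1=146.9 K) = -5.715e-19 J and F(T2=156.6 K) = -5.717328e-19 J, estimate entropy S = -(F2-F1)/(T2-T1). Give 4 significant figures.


Step 1: dF = F2 - F1 = -5.717328e-19 - (-5.715e-19) = -2.328e-22 J
Step 2: dT = T2 - T1 = 156.6 - 146.9 = 9.7 K
Step 3: S = -dF/dT = -(-2.328e-22)/9.7 = 2.4e-23 J/K

2.4e-23


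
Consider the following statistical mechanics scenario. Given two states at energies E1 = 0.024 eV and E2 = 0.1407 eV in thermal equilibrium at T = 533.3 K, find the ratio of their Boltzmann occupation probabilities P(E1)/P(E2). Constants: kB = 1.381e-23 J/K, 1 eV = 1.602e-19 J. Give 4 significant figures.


Step 1: Compute energy difference dE = E1 - E2 = 0.024 - 0.1407 = -0.1167 eV
Step 2: Convert to Joules: dE_J = -0.1167 * 1.602e-19 = -1.87e-20 J
Step 3: Compute exponent = -dE_J / (kB * T) = -(-1.87e-20) / (1.381e-23 * 533.3) = 2.538
Step 4: P(E1)/P(E2) = exp(2.538) = 12.66

12.66


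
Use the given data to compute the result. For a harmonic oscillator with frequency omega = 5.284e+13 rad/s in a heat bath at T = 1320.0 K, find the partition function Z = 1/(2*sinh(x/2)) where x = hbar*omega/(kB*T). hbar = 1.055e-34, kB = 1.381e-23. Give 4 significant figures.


Step 1: Compute x = hbar*omega/(kB*T) = 1.055e-34*5.284e+13/(1.381e-23*1320.0) = 0.3058
Step 2: x/2 = 0.1529
Step 3: sinh(x/2) = 0.1535
Step 4: Z = 1/(2*0.1535) = 3.257

3.257


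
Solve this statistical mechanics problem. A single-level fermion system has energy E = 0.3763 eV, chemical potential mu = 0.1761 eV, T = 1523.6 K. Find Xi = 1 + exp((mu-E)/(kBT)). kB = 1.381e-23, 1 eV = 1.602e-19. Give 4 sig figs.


Step 1: (mu - E) = 0.1761 - 0.3763 = -0.2002 eV
Step 2: x = (mu-E)*eV/(kB*T) = -0.2002*1.602e-19/(1.381e-23*1523.6) = -1.524
Step 3: exp(x) = 0.2178
Step 4: Xi = 1 + 0.2178 = 1.218

1.218


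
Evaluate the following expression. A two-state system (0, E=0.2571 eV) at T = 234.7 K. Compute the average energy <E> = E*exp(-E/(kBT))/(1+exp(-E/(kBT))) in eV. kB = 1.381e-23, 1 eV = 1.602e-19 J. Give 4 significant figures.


Step 1: beta*E = 0.2571*1.602e-19/(1.381e-23*234.7) = 12.71
Step 2: exp(-beta*E) = 3.029e-06
Step 3: <E> = 0.2571*3.029e-06/(1+3.029e-06) = 7.786e-07 eV

7.786e-07


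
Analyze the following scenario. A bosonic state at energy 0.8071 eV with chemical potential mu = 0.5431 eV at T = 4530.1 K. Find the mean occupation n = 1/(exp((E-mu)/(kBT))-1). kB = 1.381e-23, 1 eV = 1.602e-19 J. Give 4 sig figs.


Step 1: (E - mu) = 0.264 eV
Step 2: x = (E-mu)*eV/(kB*T) = 0.264*1.602e-19/(1.381e-23*4530.1) = 0.676
Step 3: exp(x) = 1.966
Step 4: n = 1/(exp(x)-1) = 1.035

1.035


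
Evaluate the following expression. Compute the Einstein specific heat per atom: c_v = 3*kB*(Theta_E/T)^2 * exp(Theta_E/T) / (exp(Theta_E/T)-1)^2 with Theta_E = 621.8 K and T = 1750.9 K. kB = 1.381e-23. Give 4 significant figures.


Step 1: x = Theta_E/T = 621.8/1750.9 = 0.3551
Step 2: x^2 = 0.1261
Step 3: exp(x) = 1.426
Step 4: c_v = 3*1.381e-23*0.1261*1.426/(1.426-1)^2 = 4.1e-23

4.1e-23


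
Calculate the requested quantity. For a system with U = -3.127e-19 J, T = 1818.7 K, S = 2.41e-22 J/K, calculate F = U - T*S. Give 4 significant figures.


Step 1: T*S = 1818.7 * 2.41e-22 = 4.383e-19 J
Step 2: F = U - T*S = -3.127e-19 - 4.383e-19
Step 3: F = -7.51e-19 J

-7.51e-19


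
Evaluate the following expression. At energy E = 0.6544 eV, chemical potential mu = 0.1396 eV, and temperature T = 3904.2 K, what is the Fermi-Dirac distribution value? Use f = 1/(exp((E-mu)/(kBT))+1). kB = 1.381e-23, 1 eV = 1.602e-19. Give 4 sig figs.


Step 1: (E - mu) = 0.6544 - 0.1396 = 0.5148 eV
Step 2: Convert: (E-mu)*eV = 8.247e-20 J
Step 3: x = (E-mu)*eV/(kB*T) = 1.53
Step 4: f = 1/(exp(1.53)+1) = 0.1781

0.1781


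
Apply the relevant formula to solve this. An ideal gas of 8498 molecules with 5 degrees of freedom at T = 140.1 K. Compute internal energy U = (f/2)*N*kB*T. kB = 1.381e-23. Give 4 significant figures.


Step 1: f/2 = 5/2 = 2.5
Step 2: N*kB*T = 8498*1.381e-23*140.1 = 1.644e-17
Step 3: U = 2.5 * 1.644e-17 = 4.11e-17 J

4.11e-17


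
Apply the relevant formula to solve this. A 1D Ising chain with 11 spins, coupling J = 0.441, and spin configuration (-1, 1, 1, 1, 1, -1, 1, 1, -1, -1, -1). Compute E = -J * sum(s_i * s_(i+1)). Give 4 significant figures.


Step 1: Nearest-neighbor products: -1, 1, 1, 1, -1, -1, 1, -1, 1, 1
Step 2: Sum of products = 2
Step 3: E = -0.441 * 2 = -0.882

-0.882


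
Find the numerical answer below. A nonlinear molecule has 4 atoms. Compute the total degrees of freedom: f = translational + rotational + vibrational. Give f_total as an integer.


Step 1: Translational DOF = 3
Step 2: Rotational DOF (nonlinear) = 3
Step 3: Vibrational DOF = 3*4 - 6 = 6
Step 4: Total = 3 + 3 + 6 = 12

12


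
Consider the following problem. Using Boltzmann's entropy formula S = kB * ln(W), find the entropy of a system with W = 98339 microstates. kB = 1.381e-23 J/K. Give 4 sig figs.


Step 1: ln(W) = ln(98339) = 11.5
Step 2: S = kB * ln(W) = 1.381e-23 * 11.5
Step 3: S = 1.588e-22 J/K

1.588e-22


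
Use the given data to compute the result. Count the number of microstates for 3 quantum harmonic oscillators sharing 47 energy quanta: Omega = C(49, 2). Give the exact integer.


Step 1: Use binomial coefficient C(49, 2)
Step 2: Numerator = 49! / 47!
Step 3: Denominator = 2!
Step 4: Omega = 1176

1176


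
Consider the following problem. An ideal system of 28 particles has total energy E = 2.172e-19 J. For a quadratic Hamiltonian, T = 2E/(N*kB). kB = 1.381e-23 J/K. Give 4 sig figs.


Step 1: Numerator = 2*E = 2*2.172e-19 = 4.344e-19 J
Step 2: Denominator = N*kB = 28*1.381e-23 = 3.867e-22
Step 3: T = 4.344e-19 / 3.867e-22 = 1123 K

1123


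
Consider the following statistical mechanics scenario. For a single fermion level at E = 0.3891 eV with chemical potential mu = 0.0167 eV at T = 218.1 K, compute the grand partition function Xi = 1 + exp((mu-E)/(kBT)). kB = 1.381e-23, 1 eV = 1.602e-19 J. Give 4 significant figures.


Step 1: (mu - E) = 0.0167 - 0.3891 = -0.3724 eV
Step 2: x = (mu-E)*eV/(kB*T) = -0.3724*1.602e-19/(1.381e-23*218.1) = -19.81
Step 3: exp(x) = 2.499e-09
Step 4: Xi = 1 + 2.499e-09 = 1

1


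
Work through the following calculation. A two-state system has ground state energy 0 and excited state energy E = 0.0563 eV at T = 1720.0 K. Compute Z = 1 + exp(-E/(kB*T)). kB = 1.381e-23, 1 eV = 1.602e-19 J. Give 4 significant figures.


Step 1: Compute beta*E = E*eV/(kB*T) = 0.0563*1.602e-19/(1.381e-23*1720.0) = 0.3797
Step 2: exp(-beta*E) = exp(-0.3797) = 0.6841
Step 3: Z = 1 + 0.6841 = 1.684

1.684


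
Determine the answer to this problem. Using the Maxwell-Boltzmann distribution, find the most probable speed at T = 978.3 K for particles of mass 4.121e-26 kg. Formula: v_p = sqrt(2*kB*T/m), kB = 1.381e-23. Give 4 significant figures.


Step 1: Numerator = 2*kB*T = 2*1.381e-23*978.3 = 2.702e-20
Step 2: Ratio = 2.702e-20 / 4.121e-26 = 6.557e+05
Step 3: v_p = sqrt(6.557e+05) = 809.7 m/s

809.7


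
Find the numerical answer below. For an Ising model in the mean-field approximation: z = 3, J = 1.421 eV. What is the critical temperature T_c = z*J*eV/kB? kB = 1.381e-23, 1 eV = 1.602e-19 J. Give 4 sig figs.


Step 1: z*J = 3*1.421 = 4.263 eV
Step 2: Convert to Joules: 4.263*1.602e-19 = 6.829e-19 J
Step 3: T_c = 6.829e-19 / 1.381e-23 = 4.945e+04 K

4.945e+04


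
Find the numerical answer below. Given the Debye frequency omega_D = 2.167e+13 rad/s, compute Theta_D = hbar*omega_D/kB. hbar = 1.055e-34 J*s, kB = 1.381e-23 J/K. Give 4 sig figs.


Step 1: hbar*omega_D = 1.055e-34 * 2.167e+13 = 2.286e-21 J
Step 2: Theta_D = 2.286e-21 / 1.381e-23
Step 3: Theta_D = 165.5 K

165.5


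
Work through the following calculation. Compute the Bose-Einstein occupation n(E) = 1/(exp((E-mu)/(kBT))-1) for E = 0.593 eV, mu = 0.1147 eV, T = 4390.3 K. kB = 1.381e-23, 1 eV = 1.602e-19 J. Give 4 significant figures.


Step 1: (E - mu) = 0.4783 eV
Step 2: x = (E-mu)*eV/(kB*T) = 0.4783*1.602e-19/(1.381e-23*4390.3) = 1.264
Step 3: exp(x) = 3.539
Step 4: n = 1/(exp(x)-1) = 0.3939

0.3939


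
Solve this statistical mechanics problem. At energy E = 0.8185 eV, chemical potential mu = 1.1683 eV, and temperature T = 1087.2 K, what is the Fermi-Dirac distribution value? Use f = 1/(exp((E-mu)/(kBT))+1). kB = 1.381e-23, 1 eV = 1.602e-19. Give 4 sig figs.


Step 1: (E - mu) = 0.8185 - 1.1683 = -0.3498 eV
Step 2: Convert: (E-mu)*eV = -5.604e-20 J
Step 3: x = (E-mu)*eV/(kB*T) = -3.732
Step 4: f = 1/(exp(-3.732)+1) = 0.9766

0.9766


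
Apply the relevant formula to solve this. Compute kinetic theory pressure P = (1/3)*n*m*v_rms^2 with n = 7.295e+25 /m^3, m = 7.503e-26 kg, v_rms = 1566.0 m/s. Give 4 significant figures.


Step 1: v_rms^2 = 1566.0^2 = 2.452e+06
Step 2: n*m = 7.295e+25*7.503e-26 = 5.473
Step 3: P = (1/3)*5.473*2.452e+06 = 4.474e+06 Pa

4.474e+06


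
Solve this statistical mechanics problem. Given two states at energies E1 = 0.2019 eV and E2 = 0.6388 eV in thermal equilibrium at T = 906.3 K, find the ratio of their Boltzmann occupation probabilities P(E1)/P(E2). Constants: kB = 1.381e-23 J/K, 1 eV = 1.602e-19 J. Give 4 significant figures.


Step 1: Compute energy difference dE = E1 - E2 = 0.2019 - 0.6388 = -0.4369 eV
Step 2: Convert to Joules: dE_J = -0.4369 * 1.602e-19 = -6.999e-20 J
Step 3: Compute exponent = -dE_J / (kB * T) = -(-6.999e-20) / (1.381e-23 * 906.3) = 5.592
Step 4: P(E1)/P(E2) = exp(5.592) = 268.3

268.3


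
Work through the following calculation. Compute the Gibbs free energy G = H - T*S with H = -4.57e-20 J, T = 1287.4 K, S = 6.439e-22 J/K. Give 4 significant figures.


Step 1: T*S = 1287.4 * 6.439e-22 = 8.29e-19 J
Step 2: G = H - T*S = -4.57e-20 - 8.29e-19
Step 3: G = -8.747e-19 J

-8.747e-19


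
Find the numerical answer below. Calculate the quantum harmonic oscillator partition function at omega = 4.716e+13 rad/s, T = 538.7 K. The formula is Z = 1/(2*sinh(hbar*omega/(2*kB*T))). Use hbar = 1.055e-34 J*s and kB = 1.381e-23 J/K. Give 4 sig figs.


Step 1: Compute x = hbar*omega/(kB*T) = 1.055e-34*4.716e+13/(1.381e-23*538.7) = 0.6688
Step 2: x/2 = 0.3344
Step 3: sinh(x/2) = 0.3407
Step 4: Z = 1/(2*0.3407) = 1.468

1.468


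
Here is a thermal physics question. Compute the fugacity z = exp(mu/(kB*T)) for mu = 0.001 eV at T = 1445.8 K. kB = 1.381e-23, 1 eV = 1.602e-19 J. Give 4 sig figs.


Step 1: Convert mu to Joules: 0.001*1.602e-19 = 1.602e-22 J
Step 2: kB*T = 1.381e-23*1445.8 = 1.997e-20 J
Step 3: mu/(kB*T) = 0.008023
Step 4: z = exp(0.008023) = 1.008

1.008


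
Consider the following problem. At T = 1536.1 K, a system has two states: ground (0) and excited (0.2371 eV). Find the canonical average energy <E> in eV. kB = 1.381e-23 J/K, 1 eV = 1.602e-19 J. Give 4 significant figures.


Step 1: beta*E = 0.2371*1.602e-19/(1.381e-23*1536.1) = 1.791
Step 2: exp(-beta*E) = 0.1669
Step 3: <E> = 0.2371*0.1669/(1+0.1669) = 0.03391 eV

0.03391


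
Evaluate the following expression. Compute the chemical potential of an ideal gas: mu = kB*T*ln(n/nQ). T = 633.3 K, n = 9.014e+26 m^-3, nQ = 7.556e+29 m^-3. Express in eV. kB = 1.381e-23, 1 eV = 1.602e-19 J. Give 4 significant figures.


Step 1: n/nQ = 9.014e+26/7.556e+29 = 0.001193
Step 2: ln(n/nQ) = -6.731
Step 3: mu = kB*T*ln(n/nQ) = 8.746e-21*-6.731 = -5.887e-20 J
Step 4: Convert to eV: -5.887e-20/1.602e-19 = -0.3675 eV

-0.3675


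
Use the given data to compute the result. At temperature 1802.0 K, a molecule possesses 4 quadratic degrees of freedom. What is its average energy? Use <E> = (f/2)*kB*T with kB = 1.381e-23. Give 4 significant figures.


Step 1: f/2 = 4/2 = 2
Step 2: kB*T = 1.381e-23 * 1802.0 = 2.489e-20
Step 3: <E> = 2 * 2.489e-20 = 4.977e-20 J

4.977e-20


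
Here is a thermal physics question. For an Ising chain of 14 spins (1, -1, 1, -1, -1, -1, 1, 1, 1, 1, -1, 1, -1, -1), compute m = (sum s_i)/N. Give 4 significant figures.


Step 1: Count up spins (+1): 7, down spins (-1): 7
Step 2: Total magnetization M = 7 - 7 = 0
Step 3: m = M/N = 0/14 = 0

0


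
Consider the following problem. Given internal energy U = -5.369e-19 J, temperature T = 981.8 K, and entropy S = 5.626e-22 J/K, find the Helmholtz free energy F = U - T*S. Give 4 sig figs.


Step 1: T*S = 981.8 * 5.626e-22 = 5.524e-19 J
Step 2: F = U - T*S = -5.369e-19 - 5.524e-19
Step 3: F = -1.089e-18 J

-1.089e-18


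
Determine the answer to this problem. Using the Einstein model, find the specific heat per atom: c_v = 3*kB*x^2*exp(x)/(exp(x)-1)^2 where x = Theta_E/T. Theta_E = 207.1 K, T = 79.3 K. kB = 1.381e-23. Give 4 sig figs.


Step 1: x = Theta_E/T = 207.1/79.3 = 2.612
Step 2: x^2 = 6.82
Step 3: exp(x) = 13.62
Step 4: c_v = 3*1.381e-23*6.82*13.62/(13.62-1)^2 = 2.416e-23

2.416e-23


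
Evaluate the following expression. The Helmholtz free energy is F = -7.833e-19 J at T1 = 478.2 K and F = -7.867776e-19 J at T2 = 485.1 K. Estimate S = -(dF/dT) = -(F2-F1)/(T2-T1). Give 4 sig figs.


Step 1: dF = F2 - F1 = -7.867776e-19 - (-7.833e-19) = -3.4776e-21 J
Step 2: dT = T2 - T1 = 485.1 - 478.2 = 6.9 K
Step 3: S = -dF/dT = -(-3.4776e-21)/6.9 = 5.04e-22 J/K

5.04e-22


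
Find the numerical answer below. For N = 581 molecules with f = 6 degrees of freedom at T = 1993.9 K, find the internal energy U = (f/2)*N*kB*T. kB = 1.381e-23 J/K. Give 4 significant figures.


Step 1: f/2 = 6/2 = 3.0
Step 2: N*kB*T = 581*1.381e-23*1993.9 = 1.6e-17
Step 3: U = 3.0 * 1.6e-17 = 4.799e-17 J

4.799e-17


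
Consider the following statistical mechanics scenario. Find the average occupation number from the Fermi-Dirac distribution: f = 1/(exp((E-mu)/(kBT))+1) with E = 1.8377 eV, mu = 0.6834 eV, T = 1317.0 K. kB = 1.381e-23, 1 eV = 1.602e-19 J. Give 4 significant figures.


Step 1: (E - mu) = 1.8377 - 0.6834 = 1.154 eV
Step 2: Convert: (E-mu)*eV = 1.849e-19 J
Step 3: x = (E-mu)*eV/(kB*T) = 10.17
Step 4: f = 1/(exp(10.17)+1) = 3.841e-05

3.841e-05


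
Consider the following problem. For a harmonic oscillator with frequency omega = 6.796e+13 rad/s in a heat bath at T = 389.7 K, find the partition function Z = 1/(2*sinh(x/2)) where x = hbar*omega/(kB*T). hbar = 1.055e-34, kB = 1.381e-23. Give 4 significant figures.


Step 1: Compute x = hbar*omega/(kB*T) = 1.055e-34*6.796e+13/(1.381e-23*389.7) = 1.332
Step 2: x/2 = 0.6661
Step 3: sinh(x/2) = 0.7165
Step 4: Z = 1/(2*0.7165) = 0.6979

0.6979


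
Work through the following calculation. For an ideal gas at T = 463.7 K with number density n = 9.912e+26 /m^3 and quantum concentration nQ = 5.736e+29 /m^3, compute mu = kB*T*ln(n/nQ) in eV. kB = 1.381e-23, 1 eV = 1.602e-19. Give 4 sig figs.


Step 1: n/nQ = 9.912e+26/5.736e+29 = 0.001728
Step 2: ln(n/nQ) = -6.361
Step 3: mu = kB*T*ln(n/nQ) = 6.404e-21*-6.361 = -4.073e-20 J
Step 4: Convert to eV: -4.073e-20/1.602e-19 = -0.2543 eV

-0.2543


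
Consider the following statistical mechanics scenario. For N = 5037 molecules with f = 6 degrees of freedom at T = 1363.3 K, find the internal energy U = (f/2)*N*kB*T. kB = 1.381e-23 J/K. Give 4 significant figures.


Step 1: f/2 = 6/2 = 3.0
Step 2: N*kB*T = 5037*1.381e-23*1363.3 = 9.483e-17
Step 3: U = 3.0 * 9.483e-17 = 2.845e-16 J

2.845e-16


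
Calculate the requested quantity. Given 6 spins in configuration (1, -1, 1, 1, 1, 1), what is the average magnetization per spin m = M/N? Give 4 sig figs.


Step 1: Count up spins (+1): 5, down spins (-1): 1
Step 2: Total magnetization M = 5 - 1 = 4
Step 3: m = M/N = 4/6 = 0.6667

0.6667


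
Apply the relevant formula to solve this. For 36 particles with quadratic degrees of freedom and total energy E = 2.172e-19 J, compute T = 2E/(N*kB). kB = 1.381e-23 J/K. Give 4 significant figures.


Step 1: Numerator = 2*E = 2*2.172e-19 = 4.344e-19 J
Step 2: Denominator = N*kB = 36*1.381e-23 = 4.972e-22
Step 3: T = 4.344e-19 / 4.972e-22 = 873.8 K

873.8


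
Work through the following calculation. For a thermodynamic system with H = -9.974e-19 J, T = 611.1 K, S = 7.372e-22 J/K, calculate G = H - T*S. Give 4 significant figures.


Step 1: T*S = 611.1 * 7.372e-22 = 4.505e-19 J
Step 2: G = H - T*S = -9.974e-19 - 4.505e-19
Step 3: G = -1.448e-18 J

-1.448e-18


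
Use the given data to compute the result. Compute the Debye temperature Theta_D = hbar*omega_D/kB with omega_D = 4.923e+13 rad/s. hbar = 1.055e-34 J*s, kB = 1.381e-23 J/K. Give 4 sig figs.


Step 1: hbar*omega_D = 1.055e-34 * 4.923e+13 = 5.194e-21 J
Step 2: Theta_D = 5.194e-21 / 1.381e-23
Step 3: Theta_D = 376.1 K

376.1


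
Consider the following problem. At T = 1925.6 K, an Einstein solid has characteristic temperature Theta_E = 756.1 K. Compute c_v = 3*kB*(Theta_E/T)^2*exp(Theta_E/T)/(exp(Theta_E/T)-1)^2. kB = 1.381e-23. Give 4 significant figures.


Step 1: x = Theta_E/T = 756.1/1925.6 = 0.3927
Step 2: x^2 = 0.1542
Step 3: exp(x) = 1.481
Step 4: c_v = 3*1.381e-23*0.1542*1.481/(1.481-1)^2 = 4.09e-23

4.09e-23


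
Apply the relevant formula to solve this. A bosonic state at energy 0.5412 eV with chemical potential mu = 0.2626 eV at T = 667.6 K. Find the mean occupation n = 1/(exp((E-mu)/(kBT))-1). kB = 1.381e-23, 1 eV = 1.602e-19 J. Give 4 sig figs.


Step 1: (E - mu) = 0.2786 eV
Step 2: x = (E-mu)*eV/(kB*T) = 0.2786*1.602e-19/(1.381e-23*667.6) = 4.841
Step 3: exp(x) = 126.6
Step 4: n = 1/(exp(x)-1) = 0.007962

0.007962


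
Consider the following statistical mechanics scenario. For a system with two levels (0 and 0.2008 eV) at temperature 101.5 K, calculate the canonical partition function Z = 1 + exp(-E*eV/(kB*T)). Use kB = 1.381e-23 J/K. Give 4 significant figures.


Step 1: Compute beta*E = E*eV/(kB*T) = 0.2008*1.602e-19/(1.381e-23*101.5) = 22.95
Step 2: exp(-beta*E) = exp(-22.95) = 1.08e-10
Step 3: Z = 1 + 1.08e-10 = 1

1


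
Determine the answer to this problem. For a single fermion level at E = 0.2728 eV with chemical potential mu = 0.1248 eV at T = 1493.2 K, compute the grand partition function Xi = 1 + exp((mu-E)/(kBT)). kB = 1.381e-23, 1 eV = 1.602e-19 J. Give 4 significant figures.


Step 1: (mu - E) = 0.1248 - 0.2728 = -0.148 eV
Step 2: x = (mu-E)*eV/(kB*T) = -0.148*1.602e-19/(1.381e-23*1493.2) = -1.15
Step 3: exp(x) = 0.3167
Step 4: Xi = 1 + 0.3167 = 1.317

1.317


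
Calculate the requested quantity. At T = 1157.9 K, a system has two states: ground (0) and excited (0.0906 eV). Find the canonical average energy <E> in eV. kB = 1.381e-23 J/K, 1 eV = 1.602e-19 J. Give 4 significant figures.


Step 1: beta*E = 0.0906*1.602e-19/(1.381e-23*1157.9) = 0.9077
Step 2: exp(-beta*E) = 0.4035
Step 3: <E> = 0.0906*0.4035/(1+0.4035) = 0.02605 eV

0.02605


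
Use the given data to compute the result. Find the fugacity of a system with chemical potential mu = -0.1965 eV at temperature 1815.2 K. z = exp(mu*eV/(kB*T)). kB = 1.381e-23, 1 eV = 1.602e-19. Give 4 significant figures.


Step 1: Convert mu to Joules: -0.1965*1.602e-19 = -3.148e-20 J
Step 2: kB*T = 1.381e-23*1815.2 = 2.507e-20 J
Step 3: mu/(kB*T) = -1.256
Step 4: z = exp(-1.256) = 0.2849

0.2849


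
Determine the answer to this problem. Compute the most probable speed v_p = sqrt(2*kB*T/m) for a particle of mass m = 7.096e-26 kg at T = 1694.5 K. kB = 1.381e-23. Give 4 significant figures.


Step 1: Numerator = 2*kB*T = 2*1.381e-23*1694.5 = 4.68e-20
Step 2: Ratio = 4.68e-20 / 7.096e-26 = 6.596e+05
Step 3: v_p = sqrt(6.596e+05) = 812.1 m/s

812.1


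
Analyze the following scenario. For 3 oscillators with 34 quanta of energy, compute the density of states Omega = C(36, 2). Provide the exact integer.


Step 1: Use binomial coefficient C(36, 2)
Step 2: Numerator = 36! / 34!
Step 3: Denominator = 2!
Step 4: Omega = 630

630


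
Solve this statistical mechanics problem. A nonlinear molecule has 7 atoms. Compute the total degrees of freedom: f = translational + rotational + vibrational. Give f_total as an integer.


Step 1: Translational DOF = 3
Step 2: Rotational DOF (nonlinear) = 3
Step 3: Vibrational DOF = 3*7 - 6 = 15
Step 4: Total = 3 + 3 + 15 = 21

21


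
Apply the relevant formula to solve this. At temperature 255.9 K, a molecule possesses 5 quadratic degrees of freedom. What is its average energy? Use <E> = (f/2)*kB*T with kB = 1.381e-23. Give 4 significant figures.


Step 1: f/2 = 5/2 = 2.5
Step 2: kB*T = 1.381e-23 * 255.9 = 3.534e-21
Step 3: <E> = 2.5 * 3.534e-21 = 8.835e-21 J

8.835e-21


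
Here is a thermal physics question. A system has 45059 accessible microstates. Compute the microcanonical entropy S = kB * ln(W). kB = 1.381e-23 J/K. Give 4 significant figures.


Step 1: ln(W) = ln(45059) = 10.72
Step 2: S = kB * ln(W) = 1.381e-23 * 10.72
Step 3: S = 1.48e-22 J/K

1.48e-22


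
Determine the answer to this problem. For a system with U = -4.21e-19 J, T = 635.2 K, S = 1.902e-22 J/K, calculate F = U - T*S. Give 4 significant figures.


Step 1: T*S = 635.2 * 1.902e-22 = 1.208e-19 J
Step 2: F = U - T*S = -4.21e-19 - 1.208e-19
Step 3: F = -5.418e-19 J

-5.418e-19


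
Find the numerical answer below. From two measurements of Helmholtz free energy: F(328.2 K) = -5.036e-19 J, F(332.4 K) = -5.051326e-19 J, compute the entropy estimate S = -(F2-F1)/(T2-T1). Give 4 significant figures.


Step 1: dF = F2 - F1 = -5.051326e-19 - (-5.036e-19) = -1.5326e-21 J
Step 2: dT = T2 - T1 = 332.4 - 328.2 = 4.2 K
Step 3: S = -dF/dT = -(-1.5326e-21)/4.2 = 3.649e-22 J/K

3.649e-22


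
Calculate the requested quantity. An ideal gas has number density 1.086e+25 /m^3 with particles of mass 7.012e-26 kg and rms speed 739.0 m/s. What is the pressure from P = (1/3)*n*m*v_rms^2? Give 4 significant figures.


Step 1: v_rms^2 = 739.0^2 = 5.461e+05
Step 2: n*m = 1.086e+25*7.012e-26 = 0.7615
Step 3: P = (1/3)*0.7615*5.461e+05 = 1.386e+05 Pa

1.386e+05
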